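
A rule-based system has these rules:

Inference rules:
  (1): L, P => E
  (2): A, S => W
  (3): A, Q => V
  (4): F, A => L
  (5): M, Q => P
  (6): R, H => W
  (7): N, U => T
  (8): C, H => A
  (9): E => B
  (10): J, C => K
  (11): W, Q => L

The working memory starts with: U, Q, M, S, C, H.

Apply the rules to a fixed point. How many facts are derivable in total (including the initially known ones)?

13

Round 1: (5) [M, Q => P]; (8) [C, H => A]. New: P, A.
Round 2: (2) [A, S => W]; (3) [A, Q => V]. New: W, V.
Round 3: (11) [W, Q => L]. New: L.
Round 4: (1) [L, P => E]. New: E.
Round 5: (9) [E => B]. New: B.
Closure: {A, B, C, E, H, L, M, P, Q, S, U, V, W} — 13 facts.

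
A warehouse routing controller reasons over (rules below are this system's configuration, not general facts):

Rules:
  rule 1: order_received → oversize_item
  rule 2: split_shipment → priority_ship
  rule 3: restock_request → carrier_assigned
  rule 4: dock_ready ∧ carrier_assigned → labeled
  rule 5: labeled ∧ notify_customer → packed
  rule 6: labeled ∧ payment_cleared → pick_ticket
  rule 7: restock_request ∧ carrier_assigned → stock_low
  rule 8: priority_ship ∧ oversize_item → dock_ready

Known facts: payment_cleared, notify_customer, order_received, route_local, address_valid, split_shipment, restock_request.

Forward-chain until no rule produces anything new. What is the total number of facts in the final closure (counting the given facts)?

15

Round 1: rule 1 [order_received → oversize_item]; rule 2 [split_shipment → priority_ship]; rule 3 [restock_request → carrier_assigned]. Adds oversize_item, priority_ship, carrier_assigned.
Round 2: rule 7 [restock_request ∧ carrier_assigned → stock_low]; rule 8 [priority_ship ∧ oversize_item → dock_ready]. Adds stock_low, dock_ready.
Round 3: rule 4 [dock_ready ∧ carrier_assigned → labeled]. Adds labeled.
Round 4: rule 5 [labeled ∧ notify_customer → packed]; rule 6 [labeled ∧ payment_cleared → pick_ticket]. Adds packed, pick_ticket.
Closure: {address_valid, carrier_assigned, dock_ready, labeled, notify_customer, order_received, oversize_item, packed, payment_cleared, pick_ticket, priority_ship, restock_request, route_local, split_shipment, stock_low} — 15 facts.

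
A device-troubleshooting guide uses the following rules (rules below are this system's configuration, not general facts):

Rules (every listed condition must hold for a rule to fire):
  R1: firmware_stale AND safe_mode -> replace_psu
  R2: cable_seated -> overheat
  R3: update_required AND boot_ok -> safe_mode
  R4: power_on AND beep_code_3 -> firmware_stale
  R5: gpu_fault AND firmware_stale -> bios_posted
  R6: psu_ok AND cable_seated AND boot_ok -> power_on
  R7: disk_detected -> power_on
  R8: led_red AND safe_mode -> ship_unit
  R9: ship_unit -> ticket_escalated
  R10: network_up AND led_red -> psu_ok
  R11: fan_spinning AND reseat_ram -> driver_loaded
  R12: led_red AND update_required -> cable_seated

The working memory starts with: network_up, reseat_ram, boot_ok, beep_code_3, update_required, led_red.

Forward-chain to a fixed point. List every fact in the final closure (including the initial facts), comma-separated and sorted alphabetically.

Round 1 — R3, R10, R12, derive safe_mode, psu_ok, cable_seated.
Round 2 — R2, R6, R8, derive overheat, power_on, ship_unit.
Round 3 — R4, R9, derive firmware_stale, ticket_escalated.
Round 4 — R1, derive replace_psu.

beep_code_3, boot_ok, cable_seated, firmware_stale, led_red, network_up, overheat, power_on, psu_ok, replace_psu, reseat_ram, safe_mode, ship_unit, ticket_escalated, update_required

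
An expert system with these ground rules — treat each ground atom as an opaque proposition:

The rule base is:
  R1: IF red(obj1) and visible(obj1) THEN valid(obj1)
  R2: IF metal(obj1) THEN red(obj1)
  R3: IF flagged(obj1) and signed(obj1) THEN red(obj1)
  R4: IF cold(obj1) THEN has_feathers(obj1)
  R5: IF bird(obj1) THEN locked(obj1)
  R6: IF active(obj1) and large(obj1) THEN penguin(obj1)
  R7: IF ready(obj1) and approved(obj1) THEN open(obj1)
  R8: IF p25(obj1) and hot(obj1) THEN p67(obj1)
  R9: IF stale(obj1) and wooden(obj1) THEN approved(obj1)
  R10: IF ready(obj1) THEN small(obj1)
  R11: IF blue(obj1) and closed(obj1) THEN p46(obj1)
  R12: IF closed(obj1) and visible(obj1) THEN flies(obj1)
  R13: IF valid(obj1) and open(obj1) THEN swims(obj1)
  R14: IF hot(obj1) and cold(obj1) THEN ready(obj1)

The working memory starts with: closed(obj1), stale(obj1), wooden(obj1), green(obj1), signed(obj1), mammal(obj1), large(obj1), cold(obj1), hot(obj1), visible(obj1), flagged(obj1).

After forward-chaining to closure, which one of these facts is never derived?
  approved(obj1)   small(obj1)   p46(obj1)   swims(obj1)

Round 1 fires R3, R4, R9, R12, R14, giving red(obj1), has_feathers(obj1), approved(obj1), flies(obj1), ready(obj1).
Round 2 fires R1, R7, R10, giving valid(obj1), open(obj1), small(obj1).
Round 3 fires R13, giving swims(obj1).
Derived: small(obj1) (round 2), approved(obj1) (round 1), swims(obj1) (round 3). p46(obj1) never appears in any round.

p46(obj1)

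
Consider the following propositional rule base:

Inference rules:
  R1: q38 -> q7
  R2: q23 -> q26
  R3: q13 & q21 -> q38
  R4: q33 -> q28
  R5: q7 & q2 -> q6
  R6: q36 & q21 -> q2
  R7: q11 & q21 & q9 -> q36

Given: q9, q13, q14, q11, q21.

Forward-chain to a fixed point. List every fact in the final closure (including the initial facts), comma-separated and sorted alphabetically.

Round 1: R3 [q13 & q21 -> q38]; R7 [q11 & q21 & q9 -> q36]. New: q38, q36.
Round 2: R1 [q38 -> q7]; R6 [q36 & q21 -> q2]. New: q7, q2.
Round 3: R5 [q7 & q2 -> q6]. New: q6.

q11, q13, q14, q2, q21, q36, q38, q6, q7, q9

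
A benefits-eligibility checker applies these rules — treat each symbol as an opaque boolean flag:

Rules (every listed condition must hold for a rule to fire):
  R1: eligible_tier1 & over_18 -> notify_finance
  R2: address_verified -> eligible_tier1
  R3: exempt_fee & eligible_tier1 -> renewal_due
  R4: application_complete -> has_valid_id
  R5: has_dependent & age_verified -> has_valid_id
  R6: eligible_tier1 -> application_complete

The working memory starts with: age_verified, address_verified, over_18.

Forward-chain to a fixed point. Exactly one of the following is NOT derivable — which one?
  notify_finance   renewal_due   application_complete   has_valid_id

Round 1 — R2, derive eligible_tier1.
Round 2 — R1, R6, derive notify_finance, application_complete.
Round 3 — R4, derive has_valid_id.
Derived: application_complete (round 2), notify_finance (round 2), has_valid_id (round 3). renewal_due never appears in any round.

renewal_due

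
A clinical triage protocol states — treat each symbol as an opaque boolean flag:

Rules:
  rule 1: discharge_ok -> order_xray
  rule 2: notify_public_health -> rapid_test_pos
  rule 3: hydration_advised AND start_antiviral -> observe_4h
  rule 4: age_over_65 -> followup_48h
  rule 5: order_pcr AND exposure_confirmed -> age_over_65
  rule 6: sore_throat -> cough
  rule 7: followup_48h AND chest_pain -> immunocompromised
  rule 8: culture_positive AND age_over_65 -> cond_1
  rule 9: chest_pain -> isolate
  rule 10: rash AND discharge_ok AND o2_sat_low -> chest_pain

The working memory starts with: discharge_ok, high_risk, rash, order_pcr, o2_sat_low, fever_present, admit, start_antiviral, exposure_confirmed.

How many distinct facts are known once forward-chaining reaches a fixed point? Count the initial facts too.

15

[1] rule 1 [discharge_ok -> order_xray]; rule 5 [order_pcr AND exposure_confirmed -> age_over_65]; rule 10 [rash AND discharge_ok AND o2_sat_low -> chest_pain]. ⇒ new: order_xray, age_over_65, chest_pain.
[2] rule 4 [age_over_65 -> followup_48h]; rule 9 [chest_pain -> isolate]. ⇒ new: followup_48h, isolate.
[3] rule 7 [followup_48h AND chest_pain -> immunocompromised]. ⇒ new: immunocompromised.
Closure: {admit, age_over_65, chest_pain, discharge_ok, exposure_confirmed, fever_present, followup_48h, high_risk, immunocompromised, isolate, o2_sat_low, order_pcr, order_xray, rash, start_antiviral} — 15 facts.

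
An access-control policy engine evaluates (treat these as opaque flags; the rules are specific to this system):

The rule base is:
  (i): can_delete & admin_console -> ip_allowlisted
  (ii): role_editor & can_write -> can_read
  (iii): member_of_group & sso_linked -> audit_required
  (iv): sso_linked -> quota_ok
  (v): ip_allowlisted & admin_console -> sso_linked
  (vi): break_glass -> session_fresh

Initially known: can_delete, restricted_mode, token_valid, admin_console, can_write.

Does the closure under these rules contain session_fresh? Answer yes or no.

Round 1: (i) [can_delete & admin_console -> ip_allowlisted]. New: ip_allowlisted.
Round 2: (v) [ip_allowlisted & admin_console -> sso_linked]. New: sso_linked.
Round 3: (iv) [sso_linked -> quota_ok]. New: quota_ok.
Fixed point reached. session_fresh is concluded only by (vi); (vi) needs break_glass (never derived).

no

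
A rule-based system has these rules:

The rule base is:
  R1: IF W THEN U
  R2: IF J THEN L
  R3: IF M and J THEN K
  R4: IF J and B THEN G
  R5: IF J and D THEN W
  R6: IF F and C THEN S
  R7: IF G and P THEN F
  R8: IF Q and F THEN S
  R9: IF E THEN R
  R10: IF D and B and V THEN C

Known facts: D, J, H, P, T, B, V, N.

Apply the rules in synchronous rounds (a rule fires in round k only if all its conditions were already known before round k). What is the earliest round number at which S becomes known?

Round 1 — R2, R4, R5, R10, derive L, G, W, C.
Round 2 — R1, R7, derive U, F.
Round 3 — R6, derive S.
S first appears in round 3.

3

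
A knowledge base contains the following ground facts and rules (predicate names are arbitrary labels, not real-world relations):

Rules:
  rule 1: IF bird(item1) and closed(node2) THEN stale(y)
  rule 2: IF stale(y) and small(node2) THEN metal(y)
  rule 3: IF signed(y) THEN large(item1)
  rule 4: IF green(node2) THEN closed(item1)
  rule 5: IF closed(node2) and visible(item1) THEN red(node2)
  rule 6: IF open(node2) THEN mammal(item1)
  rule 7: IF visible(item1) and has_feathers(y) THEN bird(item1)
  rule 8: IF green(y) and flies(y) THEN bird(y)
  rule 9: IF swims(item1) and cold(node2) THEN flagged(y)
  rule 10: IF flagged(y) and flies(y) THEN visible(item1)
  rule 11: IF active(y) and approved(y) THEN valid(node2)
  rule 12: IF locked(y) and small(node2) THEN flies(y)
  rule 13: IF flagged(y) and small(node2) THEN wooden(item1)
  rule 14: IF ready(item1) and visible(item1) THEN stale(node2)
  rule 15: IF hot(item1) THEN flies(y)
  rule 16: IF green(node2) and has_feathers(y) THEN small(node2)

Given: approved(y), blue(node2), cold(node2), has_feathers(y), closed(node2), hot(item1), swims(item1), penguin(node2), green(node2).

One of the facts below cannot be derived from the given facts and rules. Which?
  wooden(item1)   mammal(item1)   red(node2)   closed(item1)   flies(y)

mammal(item1)

Round 1 fires rule 4, rule 9, rule 15, rule 16, giving closed(item1), flagged(y), flies(y), small(node2).
Round 2 fires rule 10, rule 13, giving visible(item1), wooden(item1).
Round 3 fires rule 5, rule 7, giving red(node2), bird(item1).
Round 4 fires rule 1, giving stale(y).
Round 5 fires rule 2, giving metal(y).
Derived: wooden(item1) (round 2), red(node2) (round 3), closed(item1) (round 1), flies(y) (round 1). mammal(item1) never appears in any round.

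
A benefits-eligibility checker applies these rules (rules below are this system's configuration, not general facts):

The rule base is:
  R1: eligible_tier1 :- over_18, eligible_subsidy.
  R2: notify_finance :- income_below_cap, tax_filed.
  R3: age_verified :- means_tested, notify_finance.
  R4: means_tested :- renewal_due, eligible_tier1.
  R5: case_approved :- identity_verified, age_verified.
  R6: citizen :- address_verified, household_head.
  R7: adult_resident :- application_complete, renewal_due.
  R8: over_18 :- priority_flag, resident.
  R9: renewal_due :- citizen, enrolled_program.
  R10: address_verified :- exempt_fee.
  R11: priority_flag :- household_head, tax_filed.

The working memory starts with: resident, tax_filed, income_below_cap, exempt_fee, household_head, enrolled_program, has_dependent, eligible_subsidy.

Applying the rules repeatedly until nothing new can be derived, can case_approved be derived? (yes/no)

no

Round 1: R2 [notify_finance :- income_below_cap, tax_filed.]; R10 [address_verified :- exempt_fee.]; R11 [priority_flag :- household_head, tax_filed.]. Adds notify_finance, address_verified, priority_flag.
Round 2: R6 [citizen :- address_verified, household_head.]; R8 [over_18 :- priority_flag, resident.]. Adds citizen, over_18.
Round 3: R1 [eligible_tier1 :- over_18, eligible_subsidy.]; R9 [renewal_due :- citizen, enrolled_program.]. Adds eligible_tier1, renewal_due.
Round 4: R4 [means_tested :- renewal_due, eligible_tier1.]. Adds means_tested.
Round 5: R3 [age_verified :- means_tested, notify_finance.]. Adds age_verified.
Fixed point reached. case_approved is concluded only by R5; R5 needs identity_verified (never derived).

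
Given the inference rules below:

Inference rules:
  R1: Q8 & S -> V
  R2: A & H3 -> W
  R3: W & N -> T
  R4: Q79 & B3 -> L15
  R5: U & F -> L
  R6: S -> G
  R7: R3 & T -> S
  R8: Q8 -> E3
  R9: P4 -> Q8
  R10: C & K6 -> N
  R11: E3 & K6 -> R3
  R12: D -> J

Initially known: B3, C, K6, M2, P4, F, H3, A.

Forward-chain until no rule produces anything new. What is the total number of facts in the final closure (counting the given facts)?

Round 1: R2 [A & H3 -> W]; R9 [P4 -> Q8]; R10 [C & K6 -> N]. Adds W, Q8, N.
Round 2: R3 [W & N -> T]; R8 [Q8 -> E3]. Adds T, E3.
Round 3: R11 [E3 & K6 -> R3]. Adds R3.
Round 4: R7 [R3 & T -> S]. Adds S.
Round 5: R1 [Q8 & S -> V]; R6 [S -> G]. Adds V, G.
Closure: {A, B3, C, E3, F, G, H3, K6, M2, N, P4, Q8, R3, S, T, V, W} — 17 facts.

17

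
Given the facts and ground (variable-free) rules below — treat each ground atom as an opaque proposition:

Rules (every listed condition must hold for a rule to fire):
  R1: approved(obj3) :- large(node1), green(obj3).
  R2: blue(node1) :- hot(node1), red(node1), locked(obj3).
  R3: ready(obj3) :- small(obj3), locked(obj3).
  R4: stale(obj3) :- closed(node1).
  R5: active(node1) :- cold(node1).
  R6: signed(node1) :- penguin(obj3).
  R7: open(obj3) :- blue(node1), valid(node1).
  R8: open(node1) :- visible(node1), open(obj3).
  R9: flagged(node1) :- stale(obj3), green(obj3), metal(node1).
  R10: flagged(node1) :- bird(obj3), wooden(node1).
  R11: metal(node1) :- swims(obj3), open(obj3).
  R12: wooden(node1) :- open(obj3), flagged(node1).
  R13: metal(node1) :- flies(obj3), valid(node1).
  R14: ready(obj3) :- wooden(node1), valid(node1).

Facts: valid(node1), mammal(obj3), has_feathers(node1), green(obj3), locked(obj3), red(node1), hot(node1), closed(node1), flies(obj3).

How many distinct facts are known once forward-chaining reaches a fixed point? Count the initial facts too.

Round 1 — R2, R4, R13, derive blue(node1), stale(obj3), metal(node1).
Round 2 — R7, R9, derive open(obj3), flagged(node1).
Round 3 — R12, derive wooden(node1).
Round 4 — R14, derive ready(obj3).
Closure: {blue(node1), closed(node1), flagged(node1), flies(obj3), green(obj3), has_feathers(node1), hot(node1), locked(obj3), mammal(obj3), metal(node1), open(obj3), ready(obj3), red(node1), stale(obj3), valid(node1), wooden(node1)} — 16 facts.

16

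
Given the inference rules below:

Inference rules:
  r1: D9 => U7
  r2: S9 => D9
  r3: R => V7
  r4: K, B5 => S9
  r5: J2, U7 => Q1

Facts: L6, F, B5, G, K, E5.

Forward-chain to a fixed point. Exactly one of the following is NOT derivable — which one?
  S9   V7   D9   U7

Round 1: r4 [K, B5 => S9]. Adds S9.
Round 2: r2 [S9 => D9]. Adds D9.
Round 3: r1 [D9 => U7]. Adds U7.
Derived: U7 (round 3), D9 (round 2), S9 (round 1). V7 never appears in any round.

V7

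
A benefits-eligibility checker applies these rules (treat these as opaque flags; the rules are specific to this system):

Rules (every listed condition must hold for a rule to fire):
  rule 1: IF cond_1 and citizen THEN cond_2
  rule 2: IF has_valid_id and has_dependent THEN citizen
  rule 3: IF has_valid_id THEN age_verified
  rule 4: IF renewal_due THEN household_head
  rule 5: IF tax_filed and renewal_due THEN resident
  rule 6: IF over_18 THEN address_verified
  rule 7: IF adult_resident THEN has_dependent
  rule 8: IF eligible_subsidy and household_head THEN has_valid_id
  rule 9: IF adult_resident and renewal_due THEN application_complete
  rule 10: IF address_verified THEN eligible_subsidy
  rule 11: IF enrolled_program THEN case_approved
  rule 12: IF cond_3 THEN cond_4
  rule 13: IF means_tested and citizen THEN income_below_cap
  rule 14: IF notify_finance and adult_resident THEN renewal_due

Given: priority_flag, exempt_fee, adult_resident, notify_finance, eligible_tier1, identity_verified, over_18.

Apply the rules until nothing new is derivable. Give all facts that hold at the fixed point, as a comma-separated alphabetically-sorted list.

Round 1: rule 6 [IF over_18 THEN address_verified]; rule 7 [IF adult_resident THEN has_dependent]; rule 14 [IF notify_finance and adult_resident THEN renewal_due]. New: address_verified, has_dependent, renewal_due.
Round 2: rule 4 [IF renewal_due THEN household_head]; rule 9 [IF adult_resident and renewal_due THEN application_complete]; rule 10 [IF address_verified THEN eligible_subsidy]. New: household_head, application_complete, eligible_subsidy.
Round 3: rule 8 [IF eligible_subsidy and household_head THEN has_valid_id]. New: has_valid_id.
Round 4: rule 2 [IF has_valid_id and has_dependent THEN citizen]; rule 3 [IF has_valid_id THEN age_verified]. New: citizen, age_verified.

address_verified, adult_resident, age_verified, application_complete, citizen, eligible_subsidy, eligible_tier1, exempt_fee, has_dependent, has_valid_id, household_head, identity_verified, notify_finance, over_18, priority_flag, renewal_due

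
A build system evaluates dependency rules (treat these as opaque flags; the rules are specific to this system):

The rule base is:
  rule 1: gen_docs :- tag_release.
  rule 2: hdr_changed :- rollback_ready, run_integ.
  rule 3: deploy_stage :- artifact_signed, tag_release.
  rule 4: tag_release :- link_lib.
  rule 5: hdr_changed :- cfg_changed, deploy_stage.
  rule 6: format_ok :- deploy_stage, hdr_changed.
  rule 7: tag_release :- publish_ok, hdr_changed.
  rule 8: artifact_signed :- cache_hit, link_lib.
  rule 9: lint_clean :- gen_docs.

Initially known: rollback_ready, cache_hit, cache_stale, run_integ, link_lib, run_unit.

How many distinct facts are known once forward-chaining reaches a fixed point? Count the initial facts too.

Round 1: rule 2 [hdr_changed :- rollback_ready, run_integ.]; rule 4 [tag_release :- link_lib.]; rule 8 [artifact_signed :- cache_hit, link_lib.]. New: hdr_changed, tag_release, artifact_signed.
Round 2: rule 1 [gen_docs :- tag_release.]; rule 3 [deploy_stage :- artifact_signed, tag_release.]. New: gen_docs, deploy_stage.
Round 3: rule 6 [format_ok :- deploy_stage, hdr_changed.]; rule 9 [lint_clean :- gen_docs.]. New: format_ok, lint_clean.
Closure: {artifact_signed, cache_hit, cache_stale, deploy_stage, format_ok, gen_docs, hdr_changed, link_lib, lint_clean, rollback_ready, run_integ, run_unit, tag_release} — 13 facts.

13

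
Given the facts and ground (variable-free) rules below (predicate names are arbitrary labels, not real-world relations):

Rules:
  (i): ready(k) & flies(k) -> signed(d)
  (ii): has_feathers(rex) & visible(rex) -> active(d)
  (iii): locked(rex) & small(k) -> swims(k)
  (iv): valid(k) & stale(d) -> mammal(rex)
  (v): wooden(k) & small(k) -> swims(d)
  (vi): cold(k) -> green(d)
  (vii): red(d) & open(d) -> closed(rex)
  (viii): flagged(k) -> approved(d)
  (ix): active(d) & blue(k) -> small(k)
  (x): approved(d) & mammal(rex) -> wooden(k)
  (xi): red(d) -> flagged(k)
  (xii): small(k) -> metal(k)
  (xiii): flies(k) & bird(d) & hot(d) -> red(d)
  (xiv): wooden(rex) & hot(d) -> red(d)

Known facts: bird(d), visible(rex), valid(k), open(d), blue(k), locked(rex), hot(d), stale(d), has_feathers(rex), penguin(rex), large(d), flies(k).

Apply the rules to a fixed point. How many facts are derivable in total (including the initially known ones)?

Round 1 — (ii), (iv), (xiii), derive active(d), mammal(rex), red(d).
Round 2 — (vii), (ix), (xi), derive closed(rex), small(k), flagged(k).
Round 3 — (iii), (viii), (xii), derive swims(k), approved(d), metal(k).
Round 4 — (x), derive wooden(k).
Round 5 — (v), derive swims(d).
Closure: {active(d), approved(d), bird(d), blue(k), closed(rex), flagged(k), flies(k), has_feathers(rex), hot(d), large(d), locked(rex), mammal(rex), metal(k), open(d), penguin(rex), red(d), small(k), stale(d), swims(d), swims(k), valid(k), visible(rex), wooden(k)} — 23 facts.

23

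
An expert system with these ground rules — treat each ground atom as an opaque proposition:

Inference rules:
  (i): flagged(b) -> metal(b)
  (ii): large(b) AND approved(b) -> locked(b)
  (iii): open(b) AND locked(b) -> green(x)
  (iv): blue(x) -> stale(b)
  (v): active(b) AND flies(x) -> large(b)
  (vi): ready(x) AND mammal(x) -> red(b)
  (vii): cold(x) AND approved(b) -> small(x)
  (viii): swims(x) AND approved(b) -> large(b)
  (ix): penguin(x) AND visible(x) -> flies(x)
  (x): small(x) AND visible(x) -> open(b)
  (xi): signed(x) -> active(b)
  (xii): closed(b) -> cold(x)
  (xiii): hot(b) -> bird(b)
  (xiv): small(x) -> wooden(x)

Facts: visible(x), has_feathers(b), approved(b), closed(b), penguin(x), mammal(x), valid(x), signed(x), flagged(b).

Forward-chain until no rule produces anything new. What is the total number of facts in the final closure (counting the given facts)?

Round 1: (i) [flagged(b) -> metal(b)]; (ix) [penguin(x) AND visible(x) -> flies(x)]; (xi) [signed(x) -> active(b)]; (xii) [closed(b) -> cold(x)]. New: metal(b), flies(x), active(b), cold(x).
Round 2: (v) [active(b) AND flies(x) -> large(b)]; (vii) [cold(x) AND approved(b) -> small(x)]. New: large(b), small(x).
Round 3: (ii) [large(b) AND approved(b) -> locked(b)]; (x) [small(x) AND visible(x) -> open(b)]; (xiv) [small(x) -> wooden(x)]. New: locked(b), open(b), wooden(x).
Round 4: (iii) [open(b) AND locked(b) -> green(x)]. New: green(x).
Closure: {active(b), approved(b), closed(b), cold(x), flagged(b), flies(x), green(x), has_feathers(b), large(b), locked(b), mammal(x), metal(b), open(b), penguin(x), signed(x), small(x), valid(x), visible(x), wooden(x)} — 19 facts.

19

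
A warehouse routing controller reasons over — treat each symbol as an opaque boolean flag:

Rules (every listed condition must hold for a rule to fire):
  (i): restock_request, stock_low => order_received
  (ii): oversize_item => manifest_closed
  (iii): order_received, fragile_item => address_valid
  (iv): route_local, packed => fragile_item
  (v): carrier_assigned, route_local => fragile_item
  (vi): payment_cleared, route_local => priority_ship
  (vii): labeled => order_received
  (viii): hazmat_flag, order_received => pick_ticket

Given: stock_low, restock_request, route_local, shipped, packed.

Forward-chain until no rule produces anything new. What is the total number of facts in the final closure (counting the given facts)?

8

[1] (i) [restock_request, stock_low => order_received]; (iv) [route_local, packed => fragile_item]. ⇒ new: order_received, fragile_item.
[2] (iii) [order_received, fragile_item => address_valid]. ⇒ new: address_valid.
Closure: {address_valid, fragile_item, order_received, packed, restock_request, route_local, shipped, stock_low} — 8 facts.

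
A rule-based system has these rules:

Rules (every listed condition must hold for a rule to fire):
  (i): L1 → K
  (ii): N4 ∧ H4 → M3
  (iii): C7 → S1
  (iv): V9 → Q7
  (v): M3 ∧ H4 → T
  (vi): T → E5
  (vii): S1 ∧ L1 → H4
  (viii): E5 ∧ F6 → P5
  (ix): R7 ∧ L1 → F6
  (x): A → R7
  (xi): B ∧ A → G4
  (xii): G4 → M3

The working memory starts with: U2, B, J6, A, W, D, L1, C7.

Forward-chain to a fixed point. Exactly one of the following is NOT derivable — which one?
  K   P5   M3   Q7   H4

Q7

Round 1: (i) [L1 → K]; (iii) [C7 → S1]; (x) [A → R7]; (xi) [B ∧ A → G4]. New: K, S1, R7, G4.
Round 2: (vii) [S1 ∧ L1 → H4]; (ix) [R7 ∧ L1 → F6]; (xii) [G4 → M3]. New: H4, F6, M3.
Round 3: (v) [M3 ∧ H4 → T]. New: T.
Round 4: (vi) [T → E5]. New: E5.
Round 5: (viii) [E5 ∧ F6 → P5]. New: P5.
Derived: P5 (round 5), K (round 1), H4 (round 2), M3 (round 2). Q7 never appears in any round.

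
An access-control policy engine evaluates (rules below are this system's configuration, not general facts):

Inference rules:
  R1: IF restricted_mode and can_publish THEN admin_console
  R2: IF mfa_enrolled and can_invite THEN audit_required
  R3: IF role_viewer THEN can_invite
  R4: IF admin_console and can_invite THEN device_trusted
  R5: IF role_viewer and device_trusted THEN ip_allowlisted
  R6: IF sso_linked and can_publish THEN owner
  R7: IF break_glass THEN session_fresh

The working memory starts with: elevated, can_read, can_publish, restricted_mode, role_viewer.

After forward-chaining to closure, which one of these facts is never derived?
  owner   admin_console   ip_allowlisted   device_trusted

Round 1: R1 [IF restricted_mode and can_publish THEN admin_console]; R3 [IF role_viewer THEN can_invite]. New: admin_console, can_invite.
Round 2: R4 [IF admin_console and can_invite THEN device_trusted]. New: device_trusted.
Round 3: R5 [IF role_viewer and device_trusted THEN ip_allowlisted]. New: ip_allowlisted.
Derived: ip_allowlisted (round 3), device_trusted (round 2), admin_console (round 1). owner never appears in any round.

owner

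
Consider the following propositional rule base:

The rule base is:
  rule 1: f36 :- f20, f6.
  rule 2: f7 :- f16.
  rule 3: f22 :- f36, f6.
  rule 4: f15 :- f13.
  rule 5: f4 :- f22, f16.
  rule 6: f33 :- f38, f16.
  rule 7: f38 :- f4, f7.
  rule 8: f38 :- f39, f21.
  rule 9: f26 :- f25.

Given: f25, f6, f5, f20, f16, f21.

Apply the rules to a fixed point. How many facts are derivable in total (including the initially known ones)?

13

Round 1: rule 1 [f36 :- f20, f6.]; rule 2 [f7 :- f16.]; rule 9 [f26 :- f25.]. New: f36, f7, f26.
Round 2: rule 3 [f22 :- f36, f6.]. New: f22.
Round 3: rule 5 [f4 :- f22, f16.]. New: f4.
Round 4: rule 7 [f38 :- f4, f7.]. New: f38.
Round 5: rule 6 [f33 :- f38, f16.]. New: f33.
Closure: {f16, f20, f21, f22, f25, f26, f33, f36, f38, f4, f5, f6, f7} — 13 facts.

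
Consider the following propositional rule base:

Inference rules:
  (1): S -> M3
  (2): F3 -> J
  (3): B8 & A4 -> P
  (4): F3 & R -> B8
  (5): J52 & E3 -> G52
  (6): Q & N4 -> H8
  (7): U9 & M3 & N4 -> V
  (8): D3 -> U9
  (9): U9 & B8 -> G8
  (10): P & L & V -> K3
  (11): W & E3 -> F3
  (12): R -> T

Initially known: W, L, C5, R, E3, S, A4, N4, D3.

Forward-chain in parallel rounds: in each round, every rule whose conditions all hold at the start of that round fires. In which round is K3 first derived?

Round 1 fires (1), (8), (11), (12), giving M3, U9, F3, T.
Round 2 fires (2), (4), (7), giving J, B8, V.
Round 3 fires (3), (9), giving P, G8.
Round 4 fires (10), giving K3.
K3 first appears in round 4.

4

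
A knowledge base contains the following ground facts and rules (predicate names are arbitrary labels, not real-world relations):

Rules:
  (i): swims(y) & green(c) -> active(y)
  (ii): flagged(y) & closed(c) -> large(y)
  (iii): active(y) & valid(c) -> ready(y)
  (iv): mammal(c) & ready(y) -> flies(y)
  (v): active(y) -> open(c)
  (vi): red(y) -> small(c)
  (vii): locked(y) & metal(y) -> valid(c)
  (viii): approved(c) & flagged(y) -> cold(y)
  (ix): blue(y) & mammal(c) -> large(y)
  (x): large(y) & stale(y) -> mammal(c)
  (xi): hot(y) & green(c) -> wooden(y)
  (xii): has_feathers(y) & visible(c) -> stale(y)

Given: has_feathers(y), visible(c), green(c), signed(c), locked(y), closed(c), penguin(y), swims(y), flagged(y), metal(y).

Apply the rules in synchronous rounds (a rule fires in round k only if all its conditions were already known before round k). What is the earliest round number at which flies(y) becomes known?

Round 1: (i) [swims(y) & green(c) -> active(y)]; (ii) [flagged(y) & closed(c) -> large(y)]; (vii) [locked(y) & metal(y) -> valid(c)]; (xii) [has_feathers(y) & visible(c) -> stale(y)]. Adds active(y), large(y), valid(c), stale(y).
Round 2: (iii) [active(y) & valid(c) -> ready(y)]; (v) [active(y) -> open(c)]; (x) [large(y) & stale(y) -> mammal(c)]. Adds ready(y), open(c), mammal(c).
Round 3: (iv) [mammal(c) & ready(y) -> flies(y)]. Adds flies(y).
flies(y) first appears in round 3.

3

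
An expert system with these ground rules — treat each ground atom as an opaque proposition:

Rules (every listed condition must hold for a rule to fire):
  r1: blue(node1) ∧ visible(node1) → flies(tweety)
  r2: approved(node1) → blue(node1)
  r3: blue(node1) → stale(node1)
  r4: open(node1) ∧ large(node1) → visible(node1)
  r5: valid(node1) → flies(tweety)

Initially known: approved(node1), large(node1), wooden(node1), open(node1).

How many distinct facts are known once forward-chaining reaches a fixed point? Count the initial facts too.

8

Round 1: r2 [approved(node1) → blue(node1)]; r4 [open(node1) ∧ large(node1) → visible(node1)]. New: blue(node1), visible(node1).
Round 2: r1 [blue(node1) ∧ visible(node1) → flies(tweety)]; r3 [blue(node1) → stale(node1)]. New: flies(tweety), stale(node1).
Closure: {approved(node1), blue(node1), flies(tweety), large(node1), open(node1), stale(node1), visible(node1), wooden(node1)} — 8 facts.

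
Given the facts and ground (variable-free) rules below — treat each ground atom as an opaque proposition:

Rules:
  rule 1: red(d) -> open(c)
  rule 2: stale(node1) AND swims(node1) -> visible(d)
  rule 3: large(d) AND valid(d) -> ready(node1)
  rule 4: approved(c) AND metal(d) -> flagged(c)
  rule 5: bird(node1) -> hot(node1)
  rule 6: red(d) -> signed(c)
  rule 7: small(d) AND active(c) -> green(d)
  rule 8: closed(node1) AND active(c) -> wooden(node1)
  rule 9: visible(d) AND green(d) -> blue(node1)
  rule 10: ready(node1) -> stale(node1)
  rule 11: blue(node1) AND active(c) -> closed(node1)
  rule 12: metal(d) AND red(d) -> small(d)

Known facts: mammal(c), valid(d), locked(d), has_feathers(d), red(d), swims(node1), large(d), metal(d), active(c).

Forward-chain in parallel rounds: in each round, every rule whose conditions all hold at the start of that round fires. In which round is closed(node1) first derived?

5

Round 1: rule 1 [red(d) -> open(c)]; rule 3 [large(d) AND valid(d) -> ready(node1)]; rule 6 [red(d) -> signed(c)]; rule 12 [metal(d) AND red(d) -> small(d)]. New: open(c), ready(node1), signed(c), small(d).
Round 2: rule 7 [small(d) AND active(c) -> green(d)]; rule 10 [ready(node1) -> stale(node1)]. New: green(d), stale(node1).
Round 3: rule 2 [stale(node1) AND swims(node1) -> visible(d)]. New: visible(d).
Round 4: rule 9 [visible(d) AND green(d) -> blue(node1)]. New: blue(node1).
Round 5: rule 11 [blue(node1) AND active(c) -> closed(node1)]. New: closed(node1).
closed(node1) first appears in round 5.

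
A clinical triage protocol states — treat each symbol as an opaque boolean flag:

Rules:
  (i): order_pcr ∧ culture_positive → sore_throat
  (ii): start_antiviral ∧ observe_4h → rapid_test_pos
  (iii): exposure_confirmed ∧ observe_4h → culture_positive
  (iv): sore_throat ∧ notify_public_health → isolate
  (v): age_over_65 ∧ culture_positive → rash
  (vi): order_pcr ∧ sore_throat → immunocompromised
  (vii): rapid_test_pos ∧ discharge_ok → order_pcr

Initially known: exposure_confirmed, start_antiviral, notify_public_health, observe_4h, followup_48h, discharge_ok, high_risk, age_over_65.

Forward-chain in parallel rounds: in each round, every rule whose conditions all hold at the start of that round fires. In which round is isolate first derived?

Round 1: (ii) [start_antiviral ∧ observe_4h → rapid_test_pos]; (iii) [exposure_confirmed ∧ observe_4h → culture_positive]. New: rapid_test_pos, culture_positive.
Round 2: (v) [age_over_65 ∧ culture_positive → rash]; (vii) [rapid_test_pos ∧ discharge_ok → order_pcr]. New: rash, order_pcr.
Round 3: (i) [order_pcr ∧ culture_positive → sore_throat]. New: sore_throat.
Round 4: (iv) [sore_throat ∧ notify_public_health → isolate]; (vi) [order_pcr ∧ sore_throat → immunocompromised]. New: isolate, immunocompromised.
isolate first appears in round 4.

4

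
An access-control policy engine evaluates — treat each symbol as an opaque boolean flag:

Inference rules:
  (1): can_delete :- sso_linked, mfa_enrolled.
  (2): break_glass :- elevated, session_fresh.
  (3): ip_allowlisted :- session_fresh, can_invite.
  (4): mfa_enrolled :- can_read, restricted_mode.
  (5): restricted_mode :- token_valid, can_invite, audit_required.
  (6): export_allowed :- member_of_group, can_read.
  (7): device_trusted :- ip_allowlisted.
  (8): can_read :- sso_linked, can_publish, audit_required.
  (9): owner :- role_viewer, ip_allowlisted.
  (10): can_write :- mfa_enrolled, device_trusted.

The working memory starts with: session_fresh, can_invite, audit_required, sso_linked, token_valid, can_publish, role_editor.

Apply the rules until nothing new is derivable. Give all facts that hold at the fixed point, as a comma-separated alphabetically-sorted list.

Round 1: (3) [ip_allowlisted :- session_fresh, can_invite.]; (5) [restricted_mode :- token_valid, can_invite, audit_required.]; (8) [can_read :- sso_linked, can_publish, audit_required.]. Adds ip_allowlisted, restricted_mode, can_read.
Round 2: (4) [mfa_enrolled :- can_read, restricted_mode.]; (7) [device_trusted :- ip_allowlisted.]. Adds mfa_enrolled, device_trusted.
Round 3: (1) [can_delete :- sso_linked, mfa_enrolled.]; (10) [can_write :- mfa_enrolled, device_trusted.]. Adds can_delete, can_write.

audit_required, can_delete, can_invite, can_publish, can_read, can_write, device_trusted, ip_allowlisted, mfa_enrolled, restricted_mode, role_editor, session_fresh, sso_linked, token_valid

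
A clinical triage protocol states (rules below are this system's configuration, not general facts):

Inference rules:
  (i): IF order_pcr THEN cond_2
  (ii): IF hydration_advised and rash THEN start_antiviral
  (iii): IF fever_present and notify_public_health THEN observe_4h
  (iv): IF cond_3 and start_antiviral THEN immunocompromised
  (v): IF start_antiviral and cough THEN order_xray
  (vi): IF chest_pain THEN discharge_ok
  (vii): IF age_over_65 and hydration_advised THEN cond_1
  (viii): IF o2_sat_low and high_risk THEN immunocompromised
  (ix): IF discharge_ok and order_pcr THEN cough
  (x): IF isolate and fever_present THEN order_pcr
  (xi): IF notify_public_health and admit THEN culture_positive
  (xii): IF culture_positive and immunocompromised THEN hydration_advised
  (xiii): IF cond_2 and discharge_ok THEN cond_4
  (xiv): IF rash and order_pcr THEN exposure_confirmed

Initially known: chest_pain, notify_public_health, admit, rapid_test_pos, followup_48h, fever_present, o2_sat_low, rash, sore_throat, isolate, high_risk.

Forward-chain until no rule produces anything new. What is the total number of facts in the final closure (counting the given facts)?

Round 1: (iii) [IF fever_present and notify_public_health THEN observe_4h]; (vi) [IF chest_pain THEN discharge_ok]; (viii) [IF o2_sat_low and high_risk THEN immunocompromised]; (x) [IF isolate and fever_present THEN order_pcr]; (xi) [IF notify_public_health and admit THEN culture_positive]. New: observe_4h, discharge_ok, immunocompromised, order_pcr, culture_positive.
Round 2: (i) [IF order_pcr THEN cond_2]; (ix) [IF discharge_ok and order_pcr THEN cough]; (xii) [IF culture_positive and immunocompromised THEN hydration_advised]; (xiv) [IF rash and order_pcr THEN exposure_confirmed]. New: cond_2, cough, hydration_advised, exposure_confirmed.
Round 3: (ii) [IF hydration_advised and rash THEN start_antiviral]; (xiii) [IF cond_2 and discharge_ok THEN cond_4]. New: start_antiviral, cond_4.
Round 4: (v) [IF start_antiviral and cough THEN order_xray]. New: order_xray.
Closure: {admit, chest_pain, cond_2, cond_4, cough, culture_positive, discharge_ok, exposure_confirmed, fever_present, followup_48h, high_risk, hydration_advised, immunocompromised, isolate, notify_public_health, o2_sat_low, observe_4h, order_pcr, order_xray, rapid_test_pos, rash, sore_throat, start_antiviral} — 23 facts.

23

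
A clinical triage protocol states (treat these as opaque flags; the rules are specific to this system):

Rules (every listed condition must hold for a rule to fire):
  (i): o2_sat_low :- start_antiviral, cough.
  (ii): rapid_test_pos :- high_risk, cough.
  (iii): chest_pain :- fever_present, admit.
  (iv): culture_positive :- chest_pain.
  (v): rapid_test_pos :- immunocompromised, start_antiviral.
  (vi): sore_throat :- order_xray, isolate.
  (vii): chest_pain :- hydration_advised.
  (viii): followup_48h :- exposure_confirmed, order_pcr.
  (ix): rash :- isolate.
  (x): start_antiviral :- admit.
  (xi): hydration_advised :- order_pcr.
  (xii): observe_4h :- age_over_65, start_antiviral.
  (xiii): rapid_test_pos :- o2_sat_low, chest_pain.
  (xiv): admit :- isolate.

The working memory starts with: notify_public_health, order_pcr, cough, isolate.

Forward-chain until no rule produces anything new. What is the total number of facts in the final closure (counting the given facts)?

12

Round 1: (ix) [rash :- isolate.]; (xi) [hydration_advised :- order_pcr.]; (xiv) [admit :- isolate.]. New: rash, hydration_advised, admit.
Round 2: (vii) [chest_pain :- hydration_advised.]; (x) [start_antiviral :- admit.]. New: chest_pain, start_antiviral.
Round 3: (i) [o2_sat_low :- start_antiviral, cough.]; (iv) [culture_positive :- chest_pain.]. New: o2_sat_low, culture_positive.
Round 4: (xiii) [rapid_test_pos :- o2_sat_low, chest_pain.]. New: rapid_test_pos.
Closure: {admit, chest_pain, cough, culture_positive, hydration_advised, isolate, notify_public_health, o2_sat_low, order_pcr, rapid_test_pos, rash, start_antiviral} — 12 facts.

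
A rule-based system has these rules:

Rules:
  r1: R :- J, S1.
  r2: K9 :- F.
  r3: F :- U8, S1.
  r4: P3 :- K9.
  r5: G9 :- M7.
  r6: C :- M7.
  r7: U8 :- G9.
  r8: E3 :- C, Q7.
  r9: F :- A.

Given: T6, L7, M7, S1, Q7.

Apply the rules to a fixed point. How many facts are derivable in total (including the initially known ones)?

12

Round 1: r5 [G9 :- M7.]; r6 [C :- M7.]. New: G9, C.
Round 2: r7 [U8 :- G9.]; r8 [E3 :- C, Q7.]. New: U8, E3.
Round 3: r3 [F :- U8, S1.]. New: F.
Round 4: r2 [K9 :- F.]. New: K9.
Round 5: r4 [P3 :- K9.]. New: P3.
Closure: {C, E3, F, G9, K9, L7, M7, P3, Q7, S1, T6, U8} — 12 facts.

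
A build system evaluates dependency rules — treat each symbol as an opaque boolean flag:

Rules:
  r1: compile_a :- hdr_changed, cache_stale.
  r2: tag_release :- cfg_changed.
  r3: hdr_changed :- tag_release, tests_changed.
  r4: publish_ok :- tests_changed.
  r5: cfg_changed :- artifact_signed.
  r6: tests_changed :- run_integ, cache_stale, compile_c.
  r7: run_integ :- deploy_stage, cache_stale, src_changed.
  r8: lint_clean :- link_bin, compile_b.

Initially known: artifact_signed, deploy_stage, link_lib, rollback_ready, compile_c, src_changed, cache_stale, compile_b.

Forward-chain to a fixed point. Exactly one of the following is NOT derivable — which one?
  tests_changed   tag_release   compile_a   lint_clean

Round 1 fires r5, r7, giving cfg_changed, run_integ.
Round 2 fires r2, r6, giving tag_release, tests_changed.
Round 3 fires r3, r4, giving hdr_changed, publish_ok.
Round 4 fires r1, giving compile_a.
Derived: compile_a (round 4), tests_changed (round 2), tag_release (round 2). lint_clean never appears in any round.

lint_clean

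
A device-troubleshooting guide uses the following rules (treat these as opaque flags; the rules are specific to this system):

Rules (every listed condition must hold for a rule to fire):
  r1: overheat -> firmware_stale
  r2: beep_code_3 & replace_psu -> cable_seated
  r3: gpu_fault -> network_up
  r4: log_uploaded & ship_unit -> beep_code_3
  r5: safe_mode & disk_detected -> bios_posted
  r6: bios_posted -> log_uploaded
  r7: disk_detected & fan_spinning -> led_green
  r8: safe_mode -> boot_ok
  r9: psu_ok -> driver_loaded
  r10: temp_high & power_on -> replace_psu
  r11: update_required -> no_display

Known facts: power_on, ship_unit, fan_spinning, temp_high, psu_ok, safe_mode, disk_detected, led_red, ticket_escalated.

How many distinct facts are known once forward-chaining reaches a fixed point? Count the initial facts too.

17

Round 1: r5 [safe_mode & disk_detected -> bios_posted]; r7 [disk_detected & fan_spinning -> led_green]; r8 [safe_mode -> boot_ok]; r9 [psu_ok -> driver_loaded]; r10 [temp_high & power_on -> replace_psu]. New: bios_posted, led_green, boot_ok, driver_loaded, replace_psu.
Round 2: r6 [bios_posted -> log_uploaded]. New: log_uploaded.
Round 3: r4 [log_uploaded & ship_unit -> beep_code_3]. New: beep_code_3.
Round 4: r2 [beep_code_3 & replace_psu -> cable_seated]. New: cable_seated.
Closure: {beep_code_3, bios_posted, boot_ok, cable_seated, disk_detected, driver_loaded, fan_spinning, led_green, led_red, log_uploaded, power_on, psu_ok, replace_psu, safe_mode, ship_unit, temp_high, ticket_escalated} — 17 facts.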